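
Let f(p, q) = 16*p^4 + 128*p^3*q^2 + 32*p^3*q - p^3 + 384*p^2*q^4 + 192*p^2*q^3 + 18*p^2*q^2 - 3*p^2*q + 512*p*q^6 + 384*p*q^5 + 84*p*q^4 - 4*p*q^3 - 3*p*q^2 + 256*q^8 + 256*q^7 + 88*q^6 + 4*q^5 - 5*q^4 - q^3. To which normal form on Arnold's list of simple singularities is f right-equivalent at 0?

E_{6}

The Hessian of f at 0 is [[0, 0], [0, 0]] with rank 0, so corank 2. A Groebner basis of the Jacobian ideal J(f) in C{p,q} is {p^3 - 3*p^2/4 - 3*p*q/2 - 3*q^2/4, p^2*q + p^2 + 2*p*q + q^2, -5*p^2/4 + p*q^2 - 5*p*q/2 - 5*q^2/4, 3*p^2/2 + 3*p*q + q^3 + 3*q^2/2}; counting standard monomials gives mu = 6. Corank 2; j^3 = -(p + q)^3 is a perfect cube, so E-series; the 4-jet and mu = 6 give E_6.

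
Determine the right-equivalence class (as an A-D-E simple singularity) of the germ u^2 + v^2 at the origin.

A1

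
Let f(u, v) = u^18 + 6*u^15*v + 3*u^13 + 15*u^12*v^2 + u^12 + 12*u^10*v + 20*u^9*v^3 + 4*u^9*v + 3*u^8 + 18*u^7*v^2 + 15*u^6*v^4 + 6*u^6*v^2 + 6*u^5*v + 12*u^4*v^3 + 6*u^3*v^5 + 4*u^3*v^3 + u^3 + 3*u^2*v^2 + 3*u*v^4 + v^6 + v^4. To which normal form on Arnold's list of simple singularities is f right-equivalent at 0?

E6

The Hessian of f at 0 is [[0, 0], [0, 0]] with rank 0, so corank 2. A Groebner basis of the Jacobian ideal J(f) in C{u,v} is {u^3, u^2*v, u^2/2 + u*v^2, v^3}; counting standard monomials gives mu = 6. Corank 2; j^3 = u^3 is a perfect cube, so E-series; the 4-jet and mu = 6 give E_6.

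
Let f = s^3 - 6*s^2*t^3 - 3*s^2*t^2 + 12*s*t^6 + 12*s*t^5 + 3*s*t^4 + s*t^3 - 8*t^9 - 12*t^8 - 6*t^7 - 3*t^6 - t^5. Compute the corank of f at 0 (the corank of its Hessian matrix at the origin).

2

Hessian at 0 has rank 0.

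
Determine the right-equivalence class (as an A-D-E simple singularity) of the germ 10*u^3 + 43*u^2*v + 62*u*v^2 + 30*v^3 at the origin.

D4

The Hessian of f at 0 has rank 0. Corank 2; j^3 = (2*u + 3*v)*(5*u^2 + 14*u*v + 10*v^2) splits into three distinct lines over C (the quadratic factor has nonzero discriminant), so D_4.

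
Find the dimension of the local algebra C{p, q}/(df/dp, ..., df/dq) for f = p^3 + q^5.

8

The Hessian of f at 0 has rank 0. Corank 2; j^3 = p^3 is a perfect cube, so E-series; the 5-jet and mu = 8 give E_8.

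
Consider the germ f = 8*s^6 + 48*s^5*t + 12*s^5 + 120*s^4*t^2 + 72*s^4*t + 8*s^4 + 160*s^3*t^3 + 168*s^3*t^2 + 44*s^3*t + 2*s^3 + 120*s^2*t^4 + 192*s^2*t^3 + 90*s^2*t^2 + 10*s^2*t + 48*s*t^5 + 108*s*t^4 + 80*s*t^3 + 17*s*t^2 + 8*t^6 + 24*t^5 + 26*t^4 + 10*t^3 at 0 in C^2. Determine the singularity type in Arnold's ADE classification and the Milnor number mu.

The Hessian of f at 0 has rank 0. Corank 2; j^3 = (s + 2*t)*(2*s^2 + 6*s*t + 5*t^2) splits into three distinct lines over C (the quadratic factor has nonzero discriminant), so D_4.

Type D4, Milnor number mu = 4.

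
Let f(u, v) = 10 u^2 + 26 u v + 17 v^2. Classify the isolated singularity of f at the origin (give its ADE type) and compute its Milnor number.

Type A1, Milnor number mu = 1.

The Hessian of f at 0 has rank 2. Corank 0: nondegenerate Morse point, so A_1.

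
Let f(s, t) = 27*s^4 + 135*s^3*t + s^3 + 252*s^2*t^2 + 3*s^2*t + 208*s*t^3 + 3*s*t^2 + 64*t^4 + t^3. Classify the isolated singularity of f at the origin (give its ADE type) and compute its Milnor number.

The Hessian of f at 0 has rank 0. Corank 2; j^3 = (s + t)^3 is a perfect cube, so E-series; the 4-jet and mu = 7 give E_7.

Type E_{7}, Milnor number mu = 7.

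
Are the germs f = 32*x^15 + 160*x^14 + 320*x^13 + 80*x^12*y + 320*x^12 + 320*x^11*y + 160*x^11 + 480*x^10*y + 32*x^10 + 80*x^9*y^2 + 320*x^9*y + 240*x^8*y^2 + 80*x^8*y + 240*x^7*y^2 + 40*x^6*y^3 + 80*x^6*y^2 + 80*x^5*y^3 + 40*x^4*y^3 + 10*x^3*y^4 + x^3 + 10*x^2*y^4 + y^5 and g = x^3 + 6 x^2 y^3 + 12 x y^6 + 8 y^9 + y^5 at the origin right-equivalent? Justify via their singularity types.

Yes.

The Hessian of f at 0 has rank 0. Corank 2; j^3 = x^3 is a perfect cube, so E-series; the 5-jet and mu = 8 give E_8. The Hessian of g at 0 has rank 0. Corank 2; j^3 = x^3 is a perfect cube, so E-series; the 5-jet and mu = 8 give E_8. Both have type E_8, hence right-equivalent.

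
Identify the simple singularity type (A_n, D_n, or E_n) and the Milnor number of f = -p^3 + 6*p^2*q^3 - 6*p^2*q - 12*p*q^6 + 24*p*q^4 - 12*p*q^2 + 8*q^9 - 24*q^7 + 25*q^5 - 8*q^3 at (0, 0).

Type E_{8}, Milnor number mu = 8.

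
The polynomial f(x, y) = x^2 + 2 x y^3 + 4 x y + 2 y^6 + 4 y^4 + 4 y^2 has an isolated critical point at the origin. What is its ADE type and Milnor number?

Type A_5, Milnor number mu = 5.

The Hessian of f at 0 has rank 1. Corank 1: A-series; mu = 5 gives A_5.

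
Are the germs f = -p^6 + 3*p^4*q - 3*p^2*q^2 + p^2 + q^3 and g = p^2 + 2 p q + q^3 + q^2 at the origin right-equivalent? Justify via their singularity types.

Yes.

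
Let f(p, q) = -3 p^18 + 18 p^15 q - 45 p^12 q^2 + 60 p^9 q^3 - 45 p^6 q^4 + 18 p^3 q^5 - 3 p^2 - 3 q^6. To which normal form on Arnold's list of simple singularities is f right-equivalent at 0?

A5

The Hessian of f at 0 is [[-6, 0], [0, 0]] with rank 1, so corank 1. A Groebner basis of the Jacobian ideal J(f) in C{p,q} is {q^5, p}; counting standard monomials gives mu = 5. Corank 1: A-series; mu = 5 gives A_5.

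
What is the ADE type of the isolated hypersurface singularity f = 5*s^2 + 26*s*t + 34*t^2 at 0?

A_1

The Hessian of f at 0 has rank 2. Corank 0: nondegenerate Morse point, so A_1.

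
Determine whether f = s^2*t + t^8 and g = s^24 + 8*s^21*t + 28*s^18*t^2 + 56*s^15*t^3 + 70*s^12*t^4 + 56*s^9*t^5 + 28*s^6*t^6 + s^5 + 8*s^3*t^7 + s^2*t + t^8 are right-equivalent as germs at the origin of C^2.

The Hessian of f at 0 has rank 0. Corank 2; j^3 = s^2*t has shape L^2 M (L != M), so D-series; mu = 9 gives D_9. The Hessian of g at 0 has rank 0. Corank 2; j^3 = s^2*t has shape L^2 M (L != M), so D-series; mu = 9 gives D_9. Both have type D_9, hence right-equivalent.

Yes.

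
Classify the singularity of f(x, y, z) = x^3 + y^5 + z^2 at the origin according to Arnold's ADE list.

The Hessian of f at 0 has rank 1. Corank 2; j^3 = x^3 is a perfect cube, so E-series; the 5-jet and mu = 8 give E_8.

E8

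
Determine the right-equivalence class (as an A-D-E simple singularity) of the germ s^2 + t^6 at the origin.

The Hessian of f at 0 has rank 1. Corank 1: A-series; mu = 5 gives A_5.

A_5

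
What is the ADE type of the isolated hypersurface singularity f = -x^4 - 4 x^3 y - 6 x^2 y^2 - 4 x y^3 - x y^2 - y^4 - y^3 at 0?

D5

The Hessian of f at 0 has rank 0. Corank 2; j^3 = -y^2*(x + y) has shape L^2 M (L != M), so D-series; mu = 5 gives D_5.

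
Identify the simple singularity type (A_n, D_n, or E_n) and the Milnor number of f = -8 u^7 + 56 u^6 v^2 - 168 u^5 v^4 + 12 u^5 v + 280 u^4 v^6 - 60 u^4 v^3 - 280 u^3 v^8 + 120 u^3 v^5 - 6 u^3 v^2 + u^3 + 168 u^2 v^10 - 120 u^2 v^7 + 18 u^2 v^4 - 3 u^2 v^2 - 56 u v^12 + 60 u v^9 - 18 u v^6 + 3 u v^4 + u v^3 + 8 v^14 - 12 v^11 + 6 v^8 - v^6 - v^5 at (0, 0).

The Hessian of f at 0 is [[0, 0], [0, 0]] with rank 0, so corank 2. A Groebner basis of the Jacobian ideal J(f) in C{u,v} is {-u^2 + v^4 - v^3/3, u^3, u^2*v + u^2/3 + v^3/9, -u^2 + u*v^2 - v^3/3}; counting standard monomials gives mu = 7. Corank 2; j^3 = u^3 is a perfect cube, so E-series; the 4-jet and mu = 7 give E_7.

Type E7, Milnor number mu = 7.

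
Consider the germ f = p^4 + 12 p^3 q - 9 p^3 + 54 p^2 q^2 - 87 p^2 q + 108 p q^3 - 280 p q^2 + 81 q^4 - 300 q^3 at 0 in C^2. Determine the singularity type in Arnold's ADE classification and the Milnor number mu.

Type D_{5}, Milnor number mu = 5.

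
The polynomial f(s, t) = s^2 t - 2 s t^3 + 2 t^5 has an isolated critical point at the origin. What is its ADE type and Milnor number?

Type D_6, Milnor number mu = 6.

The Hessian of f at 0 has rank 0. Corank 2; j^3 = s^2*t has shape L^2 M (L != M), so D-series; mu = 6 gives D_6.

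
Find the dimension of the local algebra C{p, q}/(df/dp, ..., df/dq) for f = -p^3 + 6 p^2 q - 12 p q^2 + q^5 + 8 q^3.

8

The Hessian of f at 0 is [[0, 0], [0, 0]] with rank 0, so corank 2. A Groebner basis of the Jacobian ideal J(f) in C{p,q} is {q^4, p^2 - 4*p*q + 4*q^2}; counting standard monomials gives mu = 8. Corank 2; j^3 = -(p - 2*q)^3 is a perfect cube, so E-series; the 5-jet and mu = 8 give E_8.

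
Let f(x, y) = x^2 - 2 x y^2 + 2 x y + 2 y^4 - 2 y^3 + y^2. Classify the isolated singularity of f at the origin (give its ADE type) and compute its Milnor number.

The Hessian of f at 0 has rank 1. Corank 1: A-series; mu = 3 gives A_3.

Type A_{3}, Milnor number mu = 3.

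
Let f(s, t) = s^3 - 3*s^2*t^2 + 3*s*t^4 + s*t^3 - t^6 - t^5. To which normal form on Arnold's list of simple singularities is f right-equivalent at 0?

E_7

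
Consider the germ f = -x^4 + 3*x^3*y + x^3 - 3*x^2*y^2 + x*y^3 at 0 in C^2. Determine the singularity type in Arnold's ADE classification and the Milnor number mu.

The Hessian of f at 0 is [[0, 0], [0, 0]] with rank 0, so corank 2. A Groebner basis of the Jacobian ideal J(f) in C{x,y} is {3*x^2 + y^4 + y^3, x^3, x^2*y - x^2 - y^3/3, -2*x^2 + x*y^2 - 2*y^3/3}; counting standard monomials gives mu = 7. Corank 2; j^3 = x^3 is a perfect cube, so E-series; the 4-jet and mu = 7 give E_7.

Type E7, Milnor number mu = 7.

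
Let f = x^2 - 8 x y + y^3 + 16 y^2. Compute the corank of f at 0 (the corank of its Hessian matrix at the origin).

Hessian at 0 has rank 1.

1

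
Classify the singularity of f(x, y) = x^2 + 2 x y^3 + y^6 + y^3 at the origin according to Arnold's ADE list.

A_2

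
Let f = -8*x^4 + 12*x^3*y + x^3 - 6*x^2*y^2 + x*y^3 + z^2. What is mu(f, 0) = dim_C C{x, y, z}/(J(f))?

7

The Hessian of f at 0 has rank 1. Corank 2; j^3 = x^3 is a perfect cube, so E-series; the 4-jet and mu = 7 give E_7.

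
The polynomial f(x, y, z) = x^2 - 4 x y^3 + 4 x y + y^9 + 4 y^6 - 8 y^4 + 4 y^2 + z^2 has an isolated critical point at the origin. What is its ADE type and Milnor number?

The Hessian of f at 0 is [[2, 4, 0], [4, 8, 0], [0, 0, 2]] with rank 2, so corank 1. A Groebner basis of the Jacobian ideal J(f) in C{x,y,z} is {x^2*y^2 + 2*x^2 + 6*x*y + 4*y^2, x^3 + 6*x^2*y + 12*x*y^2 + 4*x + 8*y, -x/2 + y^3 - y, z}; counting standard monomials gives mu = 8. Corank 1: A-series; mu = 8 gives A_8.

Type A8, Milnor number mu = 8.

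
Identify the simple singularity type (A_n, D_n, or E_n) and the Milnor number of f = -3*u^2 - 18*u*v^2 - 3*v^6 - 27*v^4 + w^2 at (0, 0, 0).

Type A_{5}, Milnor number mu = 5.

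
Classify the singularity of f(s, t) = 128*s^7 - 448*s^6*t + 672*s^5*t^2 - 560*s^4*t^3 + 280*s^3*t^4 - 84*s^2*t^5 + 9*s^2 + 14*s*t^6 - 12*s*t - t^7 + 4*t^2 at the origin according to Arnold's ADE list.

A6

The Hessian of f at 0 has rank 1. Corank 1: A-series; mu = 6 gives A_6.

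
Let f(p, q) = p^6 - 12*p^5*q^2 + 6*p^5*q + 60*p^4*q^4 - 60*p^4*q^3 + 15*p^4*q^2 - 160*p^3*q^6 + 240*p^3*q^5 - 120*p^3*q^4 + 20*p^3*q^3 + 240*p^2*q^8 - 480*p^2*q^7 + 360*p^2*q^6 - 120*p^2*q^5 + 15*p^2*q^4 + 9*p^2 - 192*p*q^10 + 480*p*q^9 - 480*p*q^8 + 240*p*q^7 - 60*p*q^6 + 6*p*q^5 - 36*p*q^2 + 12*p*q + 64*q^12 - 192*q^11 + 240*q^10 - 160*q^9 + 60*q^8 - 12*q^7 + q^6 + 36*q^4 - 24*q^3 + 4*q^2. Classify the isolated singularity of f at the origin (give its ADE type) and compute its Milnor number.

The Hessian of f at 0 has rank 1. Corank 1: A-series; mu = 5 gives A_5.

Type A_5, Milnor number mu = 5.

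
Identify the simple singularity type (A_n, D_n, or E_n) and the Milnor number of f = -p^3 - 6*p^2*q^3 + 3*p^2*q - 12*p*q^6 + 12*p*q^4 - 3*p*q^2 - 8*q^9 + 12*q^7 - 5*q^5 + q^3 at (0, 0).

The Hessian of f at 0 is [[0, 0], [0, 0]] with rank 0, so corank 2. A Groebner basis of the Jacobian ideal J(f) in C{p,q} is {p^2/4 + p*q^3 - p*q/2 + q^2/4, q^4, p^3 - 3*p*q^2 + 2*q^3, p^2*q - 2*p*q^2 + q^3}; counting standard monomials gives mu = 8. Corank 2; j^3 = -(p - q)^3 is a perfect cube, so E-series; the 5-jet and mu = 8 give E_8.

Type E8, Milnor number mu = 8.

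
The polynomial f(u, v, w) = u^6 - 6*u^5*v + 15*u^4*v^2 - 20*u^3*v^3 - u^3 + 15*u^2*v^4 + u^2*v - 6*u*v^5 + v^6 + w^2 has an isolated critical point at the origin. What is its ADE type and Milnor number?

The Hessian of f at 0 has rank 1. Corank 2; j^3 = -u^2*(u - v) has shape L^2 M (L != M), so D-series; mu = 7 gives D_7.

Type D7, Milnor number mu = 7.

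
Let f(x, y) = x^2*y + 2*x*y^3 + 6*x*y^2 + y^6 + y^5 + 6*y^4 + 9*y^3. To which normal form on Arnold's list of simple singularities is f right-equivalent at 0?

The Hessian of f at 0 has rank 0. Corank 2; j^3 = y*(x + 3*y)^2 has shape L^2 M (L != M), so D-series; mu = 7 gives D_7.

D7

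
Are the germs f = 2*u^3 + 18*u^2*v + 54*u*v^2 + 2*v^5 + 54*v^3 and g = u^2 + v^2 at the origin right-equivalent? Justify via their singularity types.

The Hessian of f at 0 has rank 0. Corank 2; j^3 = 2*(u + 3*v)^3 is a perfect cube, so E-series; the 5-jet and mu = 8 give E_8. The Hessian of g at 0 has rank 2. Corank 0: nondegenerate Morse point, so A_1. f is E_8 but g is A_1, hence not right-equivalent.

No.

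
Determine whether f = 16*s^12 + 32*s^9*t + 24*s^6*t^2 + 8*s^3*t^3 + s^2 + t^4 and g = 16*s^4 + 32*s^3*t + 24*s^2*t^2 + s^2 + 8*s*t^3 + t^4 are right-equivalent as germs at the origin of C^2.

Yes.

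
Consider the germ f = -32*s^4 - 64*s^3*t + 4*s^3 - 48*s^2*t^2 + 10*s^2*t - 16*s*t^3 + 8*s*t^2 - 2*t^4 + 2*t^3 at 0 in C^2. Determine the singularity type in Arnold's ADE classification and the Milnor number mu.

Type D_{5}, Milnor number mu = 5.

The Hessian of f at 0 has rank 0. Corank 2; j^3 = 2*(s + t)^2*(2*s + t) has shape L^2 M (L != M), so D-series; mu = 5 gives D_5.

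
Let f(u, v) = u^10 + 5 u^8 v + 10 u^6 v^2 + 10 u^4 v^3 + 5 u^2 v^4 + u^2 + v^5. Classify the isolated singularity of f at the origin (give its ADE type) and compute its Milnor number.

The Hessian of f at 0 is [[2, 0], [0, 0]] with rank 1, so corank 1. A Groebner basis of the Jacobian ideal J(f) in C{u,v} is {v^4, u}; counting standard monomials gives mu = 4. Corank 1: A-series; mu = 4 gives A_4.

Type A_{4}, Milnor number mu = 4.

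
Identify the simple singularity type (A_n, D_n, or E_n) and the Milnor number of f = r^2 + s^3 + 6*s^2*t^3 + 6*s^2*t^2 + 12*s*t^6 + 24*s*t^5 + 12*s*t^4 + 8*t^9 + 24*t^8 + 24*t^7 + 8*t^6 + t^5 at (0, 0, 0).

The Hessian of f at 0 has rank 1. Corank 2; j^3 = s^3 is a perfect cube, so E-series; the 5-jet and mu = 8 give E_8.

Type E_{8}, Milnor number mu = 8.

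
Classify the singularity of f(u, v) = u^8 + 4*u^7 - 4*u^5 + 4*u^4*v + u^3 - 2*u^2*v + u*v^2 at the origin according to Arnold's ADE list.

D_9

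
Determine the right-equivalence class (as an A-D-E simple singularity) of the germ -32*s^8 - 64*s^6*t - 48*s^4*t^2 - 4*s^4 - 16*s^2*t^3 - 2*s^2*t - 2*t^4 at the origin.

D_5

The Hessian of f at 0 has rank 0. Corank 2; j^3 = -2*s^2*t has shape L^2 M (L != M), so D-series; mu = 5 gives D_5.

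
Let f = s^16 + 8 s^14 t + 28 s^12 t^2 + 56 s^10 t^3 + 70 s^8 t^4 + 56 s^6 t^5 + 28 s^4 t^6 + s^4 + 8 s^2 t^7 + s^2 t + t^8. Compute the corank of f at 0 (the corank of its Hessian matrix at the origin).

2

The Hessian at 0 is [[0, 0], [0, 0]] of rank 0; hence corank 2.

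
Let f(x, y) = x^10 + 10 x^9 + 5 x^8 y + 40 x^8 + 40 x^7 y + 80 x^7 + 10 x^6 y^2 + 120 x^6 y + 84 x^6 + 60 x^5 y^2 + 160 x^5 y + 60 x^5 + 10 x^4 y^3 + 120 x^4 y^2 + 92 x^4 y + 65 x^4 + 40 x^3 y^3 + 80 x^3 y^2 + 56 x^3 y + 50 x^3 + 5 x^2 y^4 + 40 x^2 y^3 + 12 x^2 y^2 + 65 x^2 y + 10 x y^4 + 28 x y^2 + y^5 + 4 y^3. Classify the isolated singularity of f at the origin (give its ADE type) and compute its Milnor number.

Type D6, Milnor number mu = 6.

The Hessian of f at 0 has rank 0. Corank 2; j^3 = (2*x + y)*(5*x + 2*y)^2 has shape L^2 M (L != M), so D-series; mu = 6 gives D_6.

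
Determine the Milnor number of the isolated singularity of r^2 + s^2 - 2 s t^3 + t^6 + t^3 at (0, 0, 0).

The Hessian of f at 0 is [[2, 0, 0], [0, 0, 0], [0, 0, 2]] with rank 2, so corank 1. A Groebner basis of the Jacobian ideal J(f) in C{s,t,r} is {t^2, s, r}; counting standard monomials gives mu = 2. Corank 1: A-series; mu = 2 gives A_2.

2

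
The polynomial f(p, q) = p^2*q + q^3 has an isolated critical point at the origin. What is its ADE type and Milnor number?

The Hessian of f at 0 is [[0, 0], [0, 0]] with rank 0, so corank 2. A Groebner basis of the Jacobian ideal J(f) in C{p,q} is {q^3, p^2 + 3*q^2, p*q}; counting standard monomials gives mu = 4. Corank 2; j^3 = q*(p^2 + q^2) splits into three distinct lines over C (the quadratic factor has nonzero discriminant), so D_4.

Type D4, Milnor number mu = 4.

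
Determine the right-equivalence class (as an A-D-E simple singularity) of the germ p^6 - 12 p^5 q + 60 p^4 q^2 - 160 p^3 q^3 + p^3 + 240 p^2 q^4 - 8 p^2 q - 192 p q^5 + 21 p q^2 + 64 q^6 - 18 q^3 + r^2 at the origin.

D_7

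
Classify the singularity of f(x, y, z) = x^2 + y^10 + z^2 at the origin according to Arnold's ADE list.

The Hessian of f at 0 has rank 2. Corank 1: A-series; mu = 9 gives A_9.

A_{9}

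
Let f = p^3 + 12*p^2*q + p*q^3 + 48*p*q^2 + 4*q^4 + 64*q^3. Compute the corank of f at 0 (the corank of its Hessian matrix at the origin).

2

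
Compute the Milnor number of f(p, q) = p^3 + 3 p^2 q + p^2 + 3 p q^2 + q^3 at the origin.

The Hessian of f at 0 has rank 1. Corank 1: A-series; mu = 2 gives A_2.

2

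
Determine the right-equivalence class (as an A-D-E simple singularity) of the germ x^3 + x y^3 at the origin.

E_{7}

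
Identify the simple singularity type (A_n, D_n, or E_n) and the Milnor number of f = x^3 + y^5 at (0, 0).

The Hessian of f at 0 is [[0, 0], [0, 0]] with rank 0, so corank 2. A Groebner basis of the Jacobian ideal J(f) in C{x,y} is {y^4, x^2}; counting standard monomials gives mu = 8. Corank 2; j^3 = x^3 is a perfect cube, so E-series; the 5-jet and mu = 8 give E_8.

Type E_{8}, Milnor number mu = 8.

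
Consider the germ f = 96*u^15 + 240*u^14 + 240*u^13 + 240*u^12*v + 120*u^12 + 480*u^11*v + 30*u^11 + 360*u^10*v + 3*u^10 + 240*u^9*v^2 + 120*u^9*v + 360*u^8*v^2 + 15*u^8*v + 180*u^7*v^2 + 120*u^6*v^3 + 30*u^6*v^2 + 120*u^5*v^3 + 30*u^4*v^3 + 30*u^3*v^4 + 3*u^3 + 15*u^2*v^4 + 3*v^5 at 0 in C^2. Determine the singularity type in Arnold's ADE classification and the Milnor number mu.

Type E_8, Milnor number mu = 8.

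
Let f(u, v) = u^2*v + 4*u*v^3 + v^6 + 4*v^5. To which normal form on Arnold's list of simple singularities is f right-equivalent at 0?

D_{7}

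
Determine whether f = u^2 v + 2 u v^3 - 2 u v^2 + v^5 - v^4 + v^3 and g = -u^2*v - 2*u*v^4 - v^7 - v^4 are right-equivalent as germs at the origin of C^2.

The Hessian of f at 0 has rank 0. Corank 2; j^3 = v*(u - v)^2 has shape L^2 M (L != M), so D-series; mu = 5 gives D_5. The Hessian of g at 0 has rank 0. Corank 2; j^3 = -u^2*v has shape L^2 M (L != M), so D-series; mu = 5 gives D_5. Both have type D_5, hence right-equivalent.

Yes.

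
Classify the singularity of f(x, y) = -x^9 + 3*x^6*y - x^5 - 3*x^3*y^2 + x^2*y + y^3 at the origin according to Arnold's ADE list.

The Hessian of f at 0 has rank 0. Corank 2; j^3 = y*(x^2 + y^2) splits into three distinct lines over C (the quadratic factor has nonzero discriminant), so D_4.

D_{4}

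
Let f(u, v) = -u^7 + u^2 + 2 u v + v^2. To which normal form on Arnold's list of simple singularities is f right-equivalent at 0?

The Hessian of f at 0 has rank 1. Corank 1: A-series; mu = 6 gives A_6.

A_{6}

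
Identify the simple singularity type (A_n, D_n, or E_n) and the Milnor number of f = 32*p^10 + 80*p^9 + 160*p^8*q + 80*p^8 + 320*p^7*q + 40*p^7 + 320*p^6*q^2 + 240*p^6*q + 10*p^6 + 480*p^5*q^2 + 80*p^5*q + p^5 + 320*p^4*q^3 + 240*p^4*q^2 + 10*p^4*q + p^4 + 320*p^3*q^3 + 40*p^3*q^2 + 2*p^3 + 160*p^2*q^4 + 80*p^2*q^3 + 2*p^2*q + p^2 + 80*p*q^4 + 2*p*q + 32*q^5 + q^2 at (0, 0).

The Hessian of f at 0 has rank 1. Corank 1: A-series; mu = 4 gives A_4.

Type A_{4}, Milnor number mu = 4.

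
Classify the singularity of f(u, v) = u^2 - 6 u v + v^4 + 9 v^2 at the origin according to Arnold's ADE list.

The Hessian of f at 0 has rank 1. Corank 1: A-series; mu = 3 gives A_3.

A3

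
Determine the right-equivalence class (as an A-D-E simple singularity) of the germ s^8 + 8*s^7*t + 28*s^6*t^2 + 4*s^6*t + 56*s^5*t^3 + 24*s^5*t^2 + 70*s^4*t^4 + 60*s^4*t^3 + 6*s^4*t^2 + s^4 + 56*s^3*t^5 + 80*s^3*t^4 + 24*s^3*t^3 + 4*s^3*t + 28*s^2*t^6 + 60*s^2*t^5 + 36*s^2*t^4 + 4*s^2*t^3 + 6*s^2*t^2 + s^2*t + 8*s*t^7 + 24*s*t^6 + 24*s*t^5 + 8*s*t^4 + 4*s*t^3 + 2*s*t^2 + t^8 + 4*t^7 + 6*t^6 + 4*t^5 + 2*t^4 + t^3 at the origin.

D_5

The Hessian of f at 0 is [[0, 0], [0, 0]] with rank 0, so corank 2. A Groebner basis of the Jacobian ideal J(f) in C{s,t} is {s^3 - s^2/4 + t^2/4, s^2/4 + t^3 - t^2/4, s*t + t^2}; counting standard monomials gives mu = 5. Corank 2; j^3 = t*(s + t)^2 has shape L^2 M (L != M), so D-series; mu = 5 gives D_5.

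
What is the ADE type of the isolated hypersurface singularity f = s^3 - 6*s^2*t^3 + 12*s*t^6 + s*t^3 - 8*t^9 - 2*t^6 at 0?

E_7

The Hessian of f at 0 has rank 0. Corank 2; j^3 = s^3 is a perfect cube, so E-series; the 4-jet and mu = 7 give E_7.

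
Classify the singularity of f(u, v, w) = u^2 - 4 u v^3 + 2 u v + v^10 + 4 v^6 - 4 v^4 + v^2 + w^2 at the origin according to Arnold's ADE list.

A9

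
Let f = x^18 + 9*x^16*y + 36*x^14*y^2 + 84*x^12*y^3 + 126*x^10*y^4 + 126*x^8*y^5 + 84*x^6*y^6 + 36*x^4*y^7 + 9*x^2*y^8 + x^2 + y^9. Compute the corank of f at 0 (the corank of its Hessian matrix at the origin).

1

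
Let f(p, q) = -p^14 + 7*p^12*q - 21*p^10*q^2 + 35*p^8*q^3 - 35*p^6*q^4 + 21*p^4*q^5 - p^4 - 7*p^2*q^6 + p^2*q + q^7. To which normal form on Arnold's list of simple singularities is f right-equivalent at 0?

The Hessian of f at 0 has rank 0. Corank 2; j^3 = p^2*q has shape L^2 M (L != M), so D-series; mu = 8 gives D_8.

D_{8}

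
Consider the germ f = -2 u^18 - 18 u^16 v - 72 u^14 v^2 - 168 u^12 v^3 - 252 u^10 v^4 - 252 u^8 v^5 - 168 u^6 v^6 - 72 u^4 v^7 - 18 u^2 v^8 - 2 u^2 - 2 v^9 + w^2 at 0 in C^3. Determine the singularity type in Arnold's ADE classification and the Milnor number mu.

The Hessian of f at 0 has rank 2. Corank 1: A-series; mu = 8 gives A_8.

Type A8, Milnor number mu = 8.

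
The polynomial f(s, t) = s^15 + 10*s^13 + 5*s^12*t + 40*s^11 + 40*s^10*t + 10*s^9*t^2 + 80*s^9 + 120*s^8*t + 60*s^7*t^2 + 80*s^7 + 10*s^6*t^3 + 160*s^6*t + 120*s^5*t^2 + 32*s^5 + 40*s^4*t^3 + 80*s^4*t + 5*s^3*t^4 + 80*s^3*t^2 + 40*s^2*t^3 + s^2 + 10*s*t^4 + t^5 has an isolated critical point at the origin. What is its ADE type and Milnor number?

Type A4, Milnor number mu = 4.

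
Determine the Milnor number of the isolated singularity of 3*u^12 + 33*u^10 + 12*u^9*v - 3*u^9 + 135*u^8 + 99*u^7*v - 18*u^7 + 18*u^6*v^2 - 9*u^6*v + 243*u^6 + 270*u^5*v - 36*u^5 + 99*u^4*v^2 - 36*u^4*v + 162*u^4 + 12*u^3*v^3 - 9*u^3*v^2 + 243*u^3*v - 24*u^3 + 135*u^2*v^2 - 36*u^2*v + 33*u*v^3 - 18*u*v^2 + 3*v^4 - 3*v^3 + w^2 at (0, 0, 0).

The Hessian of f at 0 is [[0, 0, 0], [0, 0, 0], [0, 0, 2]] with rank 1, so corank 2. A Groebner basis of the Jacobian ideal J(f) in C{u,v,w} is {256*u^2/3 + 256*u*v/3 + v^4 + 8*v^3/9 + 64*v^2/3, u^3 - 20*u^2/3 - 20*u*v/3 + v^3/18 - 5*v^2/3, u^2*v + 88*u^2/9 + 88*u*v/9 - 4*v^3/27 + 22*v^2/9, -32*u^2/3 + u*v^2 - 32*u*v/3 + 7*v^3/18 - 8*v^2/3, w}; counting standard monomials gives mu = 7. Corank 2; j^3 = -3*(2*u + v)^3 is a perfect cube, so E-series; the 4-jet and mu = 7 give E_7.

7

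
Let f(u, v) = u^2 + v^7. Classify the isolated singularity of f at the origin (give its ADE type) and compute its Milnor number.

Type A_6, Milnor number mu = 6.

The Hessian of f at 0 has rank 1. Corank 1: A-series; mu = 6 gives A_6.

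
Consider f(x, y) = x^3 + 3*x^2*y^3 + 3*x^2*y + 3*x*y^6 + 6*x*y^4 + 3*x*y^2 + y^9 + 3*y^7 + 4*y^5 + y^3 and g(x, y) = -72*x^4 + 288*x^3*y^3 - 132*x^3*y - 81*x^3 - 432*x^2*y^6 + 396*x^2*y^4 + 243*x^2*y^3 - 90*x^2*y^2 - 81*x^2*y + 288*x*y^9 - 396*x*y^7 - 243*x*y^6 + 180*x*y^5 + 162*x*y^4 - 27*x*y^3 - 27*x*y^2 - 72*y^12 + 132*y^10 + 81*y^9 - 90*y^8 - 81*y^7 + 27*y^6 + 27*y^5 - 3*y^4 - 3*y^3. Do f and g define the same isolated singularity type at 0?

No.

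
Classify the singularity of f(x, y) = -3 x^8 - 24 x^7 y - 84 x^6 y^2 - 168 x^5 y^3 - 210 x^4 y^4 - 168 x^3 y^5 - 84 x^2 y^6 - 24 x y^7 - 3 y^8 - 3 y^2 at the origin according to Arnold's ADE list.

The Hessian of f at 0 has rank 1. Corank 1: A-series; mu = 7 gives A_7.

A7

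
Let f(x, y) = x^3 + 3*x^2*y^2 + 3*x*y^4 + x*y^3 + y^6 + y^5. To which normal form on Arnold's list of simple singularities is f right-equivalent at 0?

E7

The Hessian of f at 0 is [[0, 0], [0, 0]] with rank 0, so corank 2. A Groebner basis of the Jacobian ideal J(f) in C{x,y} is {-x^2 + y^4 - y^3/3, x^3, x^2*y + x^2/3 + y^3/9, x^2 + x*y^2 + y^3/3}; counting standard monomials gives mu = 7. Corank 2; j^3 = x^3 is a perfect cube, so E-series; the 4-jet and mu = 7 give E_7.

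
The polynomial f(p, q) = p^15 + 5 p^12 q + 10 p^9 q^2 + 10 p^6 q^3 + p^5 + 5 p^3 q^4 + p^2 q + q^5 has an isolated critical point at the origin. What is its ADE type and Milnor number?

Type D6, Milnor number mu = 6.

The Hessian of f at 0 has rank 0. Corank 2; j^3 = p^2*q has shape L^2 M (L != M), so D-series; mu = 6 gives D_6.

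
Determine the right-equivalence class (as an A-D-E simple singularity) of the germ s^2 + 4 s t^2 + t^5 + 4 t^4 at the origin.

The Hessian of f at 0 is [[2, 0], [0, 0]] with rank 1, so corank 1. A Groebner basis of the Jacobian ideal J(f) in C{s,t} is {s^2, s/2 + t^2}; counting standard monomials gives mu = 4. Corank 1: A-series; mu = 4 gives A_4.

A4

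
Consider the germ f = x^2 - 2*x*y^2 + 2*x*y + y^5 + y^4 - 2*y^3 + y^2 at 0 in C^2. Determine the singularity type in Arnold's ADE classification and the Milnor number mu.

Type A_4, Milnor number mu = 4.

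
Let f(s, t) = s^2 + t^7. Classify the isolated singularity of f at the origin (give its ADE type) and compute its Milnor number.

The Hessian of f at 0 has rank 1. Corank 1: A-series; mu = 6 gives A_6.

Type A_{6}, Milnor number mu = 6.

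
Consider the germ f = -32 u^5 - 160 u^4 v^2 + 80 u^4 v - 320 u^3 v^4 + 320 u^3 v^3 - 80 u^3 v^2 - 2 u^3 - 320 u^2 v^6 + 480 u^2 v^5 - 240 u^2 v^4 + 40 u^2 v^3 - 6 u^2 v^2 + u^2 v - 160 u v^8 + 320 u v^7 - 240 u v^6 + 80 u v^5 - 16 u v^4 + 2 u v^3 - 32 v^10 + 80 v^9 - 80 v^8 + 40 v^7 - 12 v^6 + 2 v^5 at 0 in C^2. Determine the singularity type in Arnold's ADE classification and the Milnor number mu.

Type D_6, Milnor number mu = 6.

The Hessian of f at 0 is [[0, 0], [0, 0]] with rank 0, so corank 2. A Groebner basis of the Jacobian ideal J(f) in C{u,v} is {u^3, u^2*v, -u^2/4 + u*v^2, -5*u^2/2 + u*v + v^3}; counting standard monomials gives mu = 6. Corank 2; j^3 = -u^2*(2*u - v) has shape L^2 M (L != M), so D-series; mu = 6 gives D_6.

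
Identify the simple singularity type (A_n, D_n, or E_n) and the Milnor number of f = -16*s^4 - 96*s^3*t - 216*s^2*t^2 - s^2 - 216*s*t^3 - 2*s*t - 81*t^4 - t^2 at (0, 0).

Type A_3, Milnor number mu = 3.

The Hessian of f at 0 has rank 1. Corank 1: A-series; mu = 3 gives A_3.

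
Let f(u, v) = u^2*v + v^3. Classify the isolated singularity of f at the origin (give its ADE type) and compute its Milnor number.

Type D_{4}, Milnor number mu = 4.

The Hessian of f at 0 has rank 0. Corank 2; j^3 = v*(u^2 + v^2) splits into three distinct lines over C (the quadratic factor has nonzero discriminant), so D_4.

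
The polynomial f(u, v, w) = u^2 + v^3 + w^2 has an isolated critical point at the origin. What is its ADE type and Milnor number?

Type A_{2}, Milnor number mu = 2.

The Hessian of f at 0 is [[2, 0, 0], [0, 0, 0], [0, 0, 2]] with rank 2, so corank 1. A Groebner basis of the Jacobian ideal J(f) in C{u,v,w} is {v^2, u, w}; counting standard monomials gives mu = 2. Corank 1: A-series; mu = 2 gives A_2.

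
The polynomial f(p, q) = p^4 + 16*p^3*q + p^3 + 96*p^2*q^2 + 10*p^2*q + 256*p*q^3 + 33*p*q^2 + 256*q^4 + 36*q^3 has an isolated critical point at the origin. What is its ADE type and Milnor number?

Type D5, Milnor number mu = 5.

The Hessian of f at 0 has rank 0. Corank 2; j^3 = (p + 3*q)^2*(p + 4*q) has shape L^2 M (L != M), so D-series; mu = 5 gives D_5.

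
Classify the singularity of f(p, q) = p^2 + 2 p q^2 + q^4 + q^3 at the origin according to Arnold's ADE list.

A2

The Hessian of f at 0 is [[2, 0], [0, 0]] with rank 1, so corank 1. A Groebner basis of the Jacobian ideal J(f) in C{p,q} is {q^2, p}; counting standard monomials gives mu = 2. Corank 1: A-series; mu = 2 gives A_2.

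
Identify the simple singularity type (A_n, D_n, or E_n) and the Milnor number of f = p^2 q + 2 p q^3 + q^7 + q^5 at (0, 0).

Type D8, Milnor number mu = 8.

The Hessian of f at 0 has rank 0. Corank 2; j^3 = p^2*q has shape L^2 M (L != M), so D-series; mu = 8 gives D_8.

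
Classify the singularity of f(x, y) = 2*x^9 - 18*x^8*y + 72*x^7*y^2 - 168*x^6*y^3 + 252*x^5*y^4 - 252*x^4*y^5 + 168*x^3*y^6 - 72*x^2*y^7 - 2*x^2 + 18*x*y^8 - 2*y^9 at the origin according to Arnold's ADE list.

The Hessian of f at 0 has rank 1. Corank 1: A-series; mu = 8 gives A_8.

A_8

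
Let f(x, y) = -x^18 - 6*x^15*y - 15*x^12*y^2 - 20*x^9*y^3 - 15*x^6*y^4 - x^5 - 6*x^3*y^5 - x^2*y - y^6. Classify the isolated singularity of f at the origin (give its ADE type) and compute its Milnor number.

The Hessian of f at 0 is [[0, 0], [0, 0]] with rank 0, so corank 2. A Groebner basis of the Jacobian ideal J(f) in C{x,y} is {x^2/6 + y^5, x^3, x*y}; counting standard monomials gives mu = 7. Corank 2; j^3 = -x^2*y has shape L^2 M (L != M), so D-series; mu = 7 gives D_7.

Type D_7, Milnor number mu = 7.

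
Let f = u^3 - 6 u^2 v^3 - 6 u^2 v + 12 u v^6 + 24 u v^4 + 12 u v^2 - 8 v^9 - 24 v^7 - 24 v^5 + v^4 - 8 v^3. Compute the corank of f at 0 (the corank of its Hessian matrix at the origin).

2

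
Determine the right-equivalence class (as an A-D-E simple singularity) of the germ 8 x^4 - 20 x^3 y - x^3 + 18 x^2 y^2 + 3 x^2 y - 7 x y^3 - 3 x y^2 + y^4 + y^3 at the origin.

E_7

The Hessian of f at 0 has rank 0. Corank 2; j^3 = -(x - y)^3 is a perfect cube, so E-series; the 4-jet and mu = 7 give E_7.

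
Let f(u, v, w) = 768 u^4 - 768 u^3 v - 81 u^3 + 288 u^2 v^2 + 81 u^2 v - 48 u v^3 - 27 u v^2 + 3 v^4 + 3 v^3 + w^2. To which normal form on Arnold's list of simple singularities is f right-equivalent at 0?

E6

The Hessian of f at 0 has rank 1. Corank 2; j^3 = -3*(3*u - v)^3 is a perfect cube, so E-series; the 4-jet and mu = 6 give E_6.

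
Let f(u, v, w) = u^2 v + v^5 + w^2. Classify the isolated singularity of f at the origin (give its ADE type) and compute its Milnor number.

Type D_6, Milnor number mu = 6.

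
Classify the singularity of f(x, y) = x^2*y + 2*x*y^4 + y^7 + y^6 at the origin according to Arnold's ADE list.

D7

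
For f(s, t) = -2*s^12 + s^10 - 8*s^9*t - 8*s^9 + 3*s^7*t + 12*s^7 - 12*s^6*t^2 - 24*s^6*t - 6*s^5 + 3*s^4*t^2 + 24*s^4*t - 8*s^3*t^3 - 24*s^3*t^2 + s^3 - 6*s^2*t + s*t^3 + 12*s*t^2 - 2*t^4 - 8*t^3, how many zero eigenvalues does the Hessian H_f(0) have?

The Hessian at 0 is [[0, 0], [0, 0]] of rank 0; hence corank 2.

2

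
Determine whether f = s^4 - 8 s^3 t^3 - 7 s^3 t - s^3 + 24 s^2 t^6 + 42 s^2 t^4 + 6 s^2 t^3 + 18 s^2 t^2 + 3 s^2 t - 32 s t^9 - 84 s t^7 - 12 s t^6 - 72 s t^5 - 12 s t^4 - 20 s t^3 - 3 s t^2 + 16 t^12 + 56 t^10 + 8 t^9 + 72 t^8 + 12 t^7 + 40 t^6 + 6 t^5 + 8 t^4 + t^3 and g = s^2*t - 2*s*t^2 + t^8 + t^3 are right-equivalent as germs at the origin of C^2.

The Hessian of f at 0 has rank 0. Corank 2; j^3 = -(s - t)^3 is a perfect cube, so E-series; the 4-jet and mu = 7 give E_7. The Hessian of g at 0 has rank 0. Corank 2; j^3 = t*(s - t)^2 has shape L^2 M (L != M), so D-series; mu = 9 gives D_9. f is E_7 but g is D_9, hence not right-equivalent.

No.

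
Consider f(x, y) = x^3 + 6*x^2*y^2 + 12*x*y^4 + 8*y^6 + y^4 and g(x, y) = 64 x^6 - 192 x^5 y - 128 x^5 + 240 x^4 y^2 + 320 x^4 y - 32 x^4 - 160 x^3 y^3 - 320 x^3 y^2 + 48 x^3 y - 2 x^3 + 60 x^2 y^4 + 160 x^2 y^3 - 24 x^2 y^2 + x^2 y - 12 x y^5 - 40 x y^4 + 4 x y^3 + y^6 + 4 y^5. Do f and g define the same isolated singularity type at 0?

No.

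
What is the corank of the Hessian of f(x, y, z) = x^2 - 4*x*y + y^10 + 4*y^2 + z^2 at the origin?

1

Hessian at 0 has rank 2.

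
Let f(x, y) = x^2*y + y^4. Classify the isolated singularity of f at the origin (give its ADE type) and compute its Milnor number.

Type D5, Milnor number mu = 5.

The Hessian of f at 0 has rank 0. Corank 2; j^3 = x^2*y has shape L^2 M (L != M), so D-series; mu = 5 gives D_5.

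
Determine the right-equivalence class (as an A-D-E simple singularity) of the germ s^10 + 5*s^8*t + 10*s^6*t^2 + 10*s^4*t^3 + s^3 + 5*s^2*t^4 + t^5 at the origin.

E_{8}

The Hessian of f at 0 has rank 0. Corank 2; j^3 = s^3 is a perfect cube, so E-series; the 5-jet and mu = 8 give E_8.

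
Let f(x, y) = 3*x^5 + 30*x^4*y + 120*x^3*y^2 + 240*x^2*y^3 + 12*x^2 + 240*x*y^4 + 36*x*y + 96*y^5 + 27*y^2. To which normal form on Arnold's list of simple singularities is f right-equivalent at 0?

A_4

The Hessian of f at 0 is [[24, 36], [36, 54]] with rank 1, so corank 1. A Groebner basis of the Jacobian ideal J(f) in C{x,y} is {y^4, x + 3*y/2}; counting standard monomials gives mu = 4. Corank 1: A-series; mu = 4 gives A_4.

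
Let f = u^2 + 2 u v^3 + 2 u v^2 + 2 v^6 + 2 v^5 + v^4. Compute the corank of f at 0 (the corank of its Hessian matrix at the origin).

1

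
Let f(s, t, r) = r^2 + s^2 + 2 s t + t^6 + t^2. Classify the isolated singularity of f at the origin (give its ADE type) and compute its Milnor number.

The Hessian of f at 0 is [[2, 2, 0], [2, 2, 0], [0, 0, 2]] with rank 2, so corank 1. A Groebner basis of the Jacobian ideal J(f) in C{s,t,r} is {t^5, s + t, r}; counting standard monomials gives mu = 5. Corank 1: A-series; mu = 5 gives A_5.

Type A_{5}, Milnor number mu = 5.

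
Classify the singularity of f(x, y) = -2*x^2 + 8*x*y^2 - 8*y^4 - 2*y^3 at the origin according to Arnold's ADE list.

A_{2}

The Hessian of f at 0 has rank 1. Corank 1: A-series; mu = 2 gives A_2.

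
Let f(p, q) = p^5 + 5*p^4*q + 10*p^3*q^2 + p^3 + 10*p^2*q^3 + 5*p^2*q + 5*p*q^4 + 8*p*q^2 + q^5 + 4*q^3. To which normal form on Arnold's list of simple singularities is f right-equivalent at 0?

The Hessian of f at 0 has rank 0. Corank 2; j^3 = (p + q)*(p + 2*q)^2 has shape L^2 M (L != M), so D-series; mu = 6 gives D_6.

D6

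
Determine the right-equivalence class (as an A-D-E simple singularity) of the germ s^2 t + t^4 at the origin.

D_5

The Hessian of f at 0 has rank 0. Corank 2; j^3 = s^2*t has shape L^2 M (L != M), so D-series; mu = 5 gives D_5.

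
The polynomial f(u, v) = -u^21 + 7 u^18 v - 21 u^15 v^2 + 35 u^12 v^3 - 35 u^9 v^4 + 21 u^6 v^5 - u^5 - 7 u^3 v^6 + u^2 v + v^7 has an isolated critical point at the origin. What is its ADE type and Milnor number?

Type D_8, Milnor number mu = 8.

The Hessian of f at 0 is [[0, 0], [0, 0]] with rank 0, so corank 2. A Groebner basis of the Jacobian ideal J(f) in C{u,v} is {u^2/7 + v^6, u^3, u*v}; counting standard monomials gives mu = 8. Corank 2; j^3 = u^2*v has shape L^2 M (L != M), so D-series; mu = 8 gives D_8.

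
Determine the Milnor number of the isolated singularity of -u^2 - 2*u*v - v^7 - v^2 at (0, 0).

6

The Hessian of f at 0 has rank 1. Corank 1: A-series; mu = 6 gives A_6.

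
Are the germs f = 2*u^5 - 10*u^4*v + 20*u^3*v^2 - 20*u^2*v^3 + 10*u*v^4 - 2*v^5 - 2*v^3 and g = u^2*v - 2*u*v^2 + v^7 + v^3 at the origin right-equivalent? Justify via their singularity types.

No.

The Hessian of f at 0 has rank 0. Corank 2; j^3 = -2*v^3 is a perfect cube, so E-series; the 5-jet and mu = 8 give E_8. The Hessian of g at 0 has rank 0. Corank 2; j^3 = v*(u - v)^2 has shape L^2 M (L != M), so D-series; mu = 8 gives D_8. f is E_8 but g is D_8, hence not right-equivalent.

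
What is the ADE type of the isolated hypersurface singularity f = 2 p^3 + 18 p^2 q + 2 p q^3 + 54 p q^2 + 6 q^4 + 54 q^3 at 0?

The Hessian of f at 0 is [[0, 0], [0, 0]] with rank 0, so corank 2. A Groebner basis of the Jacobian ideal J(f) in C{p,q} is {p^3 + 9*p^2*q + 162*p^2 + 972*p*q + 1458*q^2, -9*p^2 + p*q^2 - 54*p*q - 81*q^2, 3*p^2 + 18*p*q + q^3 + 27*q^2}; counting standard monomials gives mu = 7. Corank 2; j^3 = 2*(p + 3*q)^3 is a perfect cube, so E-series; the 4-jet and mu = 7 give E_7.

E_{7}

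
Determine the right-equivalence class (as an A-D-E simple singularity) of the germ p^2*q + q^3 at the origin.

The Hessian of f at 0 has rank 0. Corank 2; j^3 = q*(p^2 + q^2) splits into three distinct lines over C (the quadratic factor has nonzero discriminant), so D_4.

D4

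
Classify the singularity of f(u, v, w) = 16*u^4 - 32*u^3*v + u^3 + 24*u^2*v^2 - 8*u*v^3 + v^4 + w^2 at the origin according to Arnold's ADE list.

The Hessian of f at 0 is [[0, 0, 0], [0, 0, 0], [0, 0, 2]] with rank 1, so corank 2. A Groebner basis of the Jacobian ideal J(f) in C{u,v,w} is {v^4, u*v^2 - v^3/6, u^2, w}; counting standard monomials gives mu = 6. Corank 2; j^3 = u^3 is a perfect cube, so E-series; the 4-jet and mu = 6 give E_6.

E_6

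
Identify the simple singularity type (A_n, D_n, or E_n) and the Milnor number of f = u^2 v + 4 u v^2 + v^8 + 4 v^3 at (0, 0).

Type D_9, Milnor number mu = 9.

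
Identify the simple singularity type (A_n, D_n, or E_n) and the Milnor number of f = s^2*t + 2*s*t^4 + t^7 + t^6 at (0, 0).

Type D_{7}, Milnor number mu = 7.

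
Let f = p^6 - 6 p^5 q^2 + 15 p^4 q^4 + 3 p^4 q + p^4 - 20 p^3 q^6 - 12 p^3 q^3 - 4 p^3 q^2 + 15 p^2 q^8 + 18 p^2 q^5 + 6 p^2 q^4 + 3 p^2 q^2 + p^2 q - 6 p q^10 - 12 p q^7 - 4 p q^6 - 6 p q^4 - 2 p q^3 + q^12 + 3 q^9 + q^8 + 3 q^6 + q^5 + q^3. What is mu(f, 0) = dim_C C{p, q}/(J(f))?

4

The Hessian of f at 0 is [[0, 0], [0, 0]] with rank 0, so corank 2. A Groebner basis of the Jacobian ideal J(f) in C{p,q} is {q^3, p^2 + 3*q^2, p*q}; counting standard monomials gives mu = 4. Corank 2; j^3 = q*(p^2 + q^2) splits into three distinct lines over C (the quadratic factor has nonzero discriminant), so D_4.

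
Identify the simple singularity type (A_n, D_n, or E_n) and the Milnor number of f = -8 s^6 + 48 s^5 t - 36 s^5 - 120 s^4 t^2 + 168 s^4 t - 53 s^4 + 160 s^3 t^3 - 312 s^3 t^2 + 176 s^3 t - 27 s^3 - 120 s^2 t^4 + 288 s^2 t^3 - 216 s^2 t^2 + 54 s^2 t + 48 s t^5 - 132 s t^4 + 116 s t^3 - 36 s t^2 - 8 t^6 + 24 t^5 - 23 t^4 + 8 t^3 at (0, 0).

Type E6, Milnor number mu = 6.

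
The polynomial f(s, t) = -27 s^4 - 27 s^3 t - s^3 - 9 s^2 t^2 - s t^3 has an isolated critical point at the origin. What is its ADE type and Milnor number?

The Hessian of f at 0 has rank 0. Corank 2; j^3 = -s^3 is a perfect cube, so E-series; the 4-jet and mu = 7 give E_7.

Type E7, Milnor number mu = 7.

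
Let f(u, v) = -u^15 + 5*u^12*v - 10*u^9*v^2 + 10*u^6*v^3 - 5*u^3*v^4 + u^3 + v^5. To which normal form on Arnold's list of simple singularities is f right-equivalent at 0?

The Hessian of f at 0 has rank 0. Corank 2; j^3 = u^3 is a perfect cube, so E-series; the 5-jet and mu = 8 give E_8.

E8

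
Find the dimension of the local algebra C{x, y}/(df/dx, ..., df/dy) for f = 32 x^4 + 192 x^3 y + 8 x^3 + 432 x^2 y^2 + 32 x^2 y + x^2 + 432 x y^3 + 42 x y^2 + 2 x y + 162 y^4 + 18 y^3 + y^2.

3

The Hessian of f at 0 has rank 1. Corank 1: A-series; mu = 3 gives A_3.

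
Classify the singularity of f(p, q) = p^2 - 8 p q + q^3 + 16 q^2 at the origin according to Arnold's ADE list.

The Hessian of f at 0 has rank 1. Corank 1: A-series; mu = 2 gives A_2.

A2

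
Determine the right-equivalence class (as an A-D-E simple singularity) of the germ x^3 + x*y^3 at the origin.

E7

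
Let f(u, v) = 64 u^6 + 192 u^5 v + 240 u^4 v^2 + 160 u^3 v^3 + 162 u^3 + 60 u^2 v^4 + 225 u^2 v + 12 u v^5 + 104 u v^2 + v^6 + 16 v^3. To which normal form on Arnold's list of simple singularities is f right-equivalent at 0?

D_7

The Hessian of f at 0 has rank 0. Corank 2; j^3 = (2*u + v)*(9*u + 4*v)^2 has shape L^2 M (L != M), so D-series; mu = 7 gives D_7.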